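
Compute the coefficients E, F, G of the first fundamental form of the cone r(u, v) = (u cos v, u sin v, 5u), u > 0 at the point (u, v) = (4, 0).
E = 26;  F = 0;  G = 16

Partials: r_u = (cos(v), sin(v), 5), r_v = (-u*sin(v), u*cos(v), 0). As functions of (u, v):
  E = r_u · r_u = 26,
  F = r_u · r_v = 0,
  G = r_v · r_v = u^2.
Evaluating at (u, v) = (4, 0): E = 26, F = 0, G = 16.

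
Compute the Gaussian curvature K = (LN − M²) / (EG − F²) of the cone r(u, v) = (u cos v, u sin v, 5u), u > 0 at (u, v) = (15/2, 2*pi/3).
K = 0

Coefficients of the first fundamental form: E = 26, F = 0, G = u^2.
Coefficients of the second fundamental form: L = 0, M = 0, N = 5*sqrt(26)*u^2/(26*Abs(u)).
Assemble K = (LN − M²)/(EG − F²) = 0. At (u, v) = (15/2, 2*pi/3): K = 0.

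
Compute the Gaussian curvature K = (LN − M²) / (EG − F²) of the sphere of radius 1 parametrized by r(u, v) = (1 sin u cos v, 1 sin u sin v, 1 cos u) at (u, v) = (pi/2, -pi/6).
K = 1

Coefficients of the first fundamental form: E = 1, F = 0, G = sin(u)^2.
Coefficients of the second fundamental form: L = -sin(u)/Abs(sin(u)), M = 0, N = -sin(u)^3/Abs(sin(u)).
Assemble K = (LN − M²)/(EG − F²) = 1. At (u, v) = (pi/2, -pi/6): K = 1.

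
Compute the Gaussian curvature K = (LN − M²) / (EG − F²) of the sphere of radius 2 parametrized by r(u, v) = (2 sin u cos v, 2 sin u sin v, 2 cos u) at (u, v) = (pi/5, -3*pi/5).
K = 1/4

Coefficients of the first fundamental form: E = 4, F = 0, G = 4*sin(u)^2.
Coefficients of the second fundamental form: L = -2*sin(u)/Abs(sin(u)), M = 0, N = -2*sin(u)^3/Abs(sin(u)).
Assemble K = (LN − M²)/(EG − F²) = 1/4. At (u, v) = (pi/5, -3*pi/5): K = 1/4.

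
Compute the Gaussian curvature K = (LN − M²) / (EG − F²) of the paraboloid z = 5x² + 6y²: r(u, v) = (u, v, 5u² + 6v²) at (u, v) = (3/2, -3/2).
K = 6/15125

Coefficients of the first fundamental form: E = 100*u^2 + 1, F = 120*u*v, G = 144*v^2 + 1.
Coefficients of the second fundamental form: L = 10/sqrt(100*u^2 + 144*v^2 + 1), M = 0, N = 12/sqrt(100*u^2 + 144*v^2 + 1).
Assemble K = (LN − M²)/(EG − F²) = 120/(10000*u^4 + 28800*u^2*v^2 + 200*u^2 + 20736*v^4 + 288*v^2 + 1). At (u, v) = (3/2, -3/2): K = 6/15125.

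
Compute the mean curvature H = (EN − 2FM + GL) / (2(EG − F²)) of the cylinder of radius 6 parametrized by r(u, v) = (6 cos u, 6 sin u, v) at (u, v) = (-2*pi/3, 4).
H = -1/12

With E = 36, F = 0, G = 1, L = -6, M = 0, N = 0, assemble
  H = (EN − 2FM + GL) / (2(EG − F²)) = -1/12.
At (u, v) = (-2*pi/3, 4): H = -1/12.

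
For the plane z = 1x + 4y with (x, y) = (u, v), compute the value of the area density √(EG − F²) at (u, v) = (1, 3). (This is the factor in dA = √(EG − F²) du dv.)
√(EG − F²)|_{(1, 3)} = 3*sqrt(2)

E = 2, F = 4, G = 17, so EG − F² = 18. Taking the positive square root: √(EG − F²) = 3*sqrt(2). At (u, v) = (1, 3): 3*sqrt(2).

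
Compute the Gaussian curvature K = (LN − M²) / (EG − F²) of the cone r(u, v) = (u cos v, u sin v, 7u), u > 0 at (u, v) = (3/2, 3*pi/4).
K = 0

Coefficients of the first fundamental form: E = 50, F = 0, G = u^2.
Coefficients of the second fundamental form: L = 0, M = 0, N = 7*sqrt(2)*u^2/(10*Abs(u)).
Assemble K = (LN − M²)/(EG − F²) = 0. At (u, v) = (3/2, 3*pi/4): K = 0.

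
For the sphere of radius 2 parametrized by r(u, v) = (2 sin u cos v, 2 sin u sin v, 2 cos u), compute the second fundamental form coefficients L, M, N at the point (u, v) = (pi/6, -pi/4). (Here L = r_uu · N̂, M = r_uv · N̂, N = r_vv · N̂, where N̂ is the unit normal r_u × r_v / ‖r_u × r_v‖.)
L = -2;  M = 0;  N = -1/2

Compute the unit normal N̂(u, v) = (sin(u)^2*cos(v)/Abs(sin(u)), sin(u)^2*sin(v)/Abs(sin(u)), sin(2*u)/(2*Abs(sin(u)))), and the second partials r_uu, r_uv, r_vv. Take dot products:
  L(u, v) = r_uu · N̂ = -2*sin(u)/Abs(sin(u)),
  M(u, v) = r_uv · N̂ = 0,
  N(u, v) = r_vv · N̂ = -2*sin(u)^3/Abs(sin(u)).
Evaluating at (u, v) = (pi/6, -pi/4):
  L = -2, M = 0, N = -1/2.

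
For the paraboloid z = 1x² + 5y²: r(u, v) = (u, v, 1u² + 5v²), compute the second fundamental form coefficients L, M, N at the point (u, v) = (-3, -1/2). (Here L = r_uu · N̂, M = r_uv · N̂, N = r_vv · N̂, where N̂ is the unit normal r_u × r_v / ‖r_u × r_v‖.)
L = sqrt(62)/31;  M = 0;  N = 5*sqrt(62)/31

Compute the unit normal N̂(u, v) = (-2*u/sqrt(4*u^2 + 100*v^2 + 1), -10*v/sqrt(4*u^2 + 100*v^2 + 1), 1/sqrt(4*u^2 + 100*v^2 + 1)), and the second partials r_uu, r_uv, r_vv. Take dot products:
  L(u, v) = r_uu · N̂ = 2/sqrt(4*u^2 + 100*v^2 + 1),
  M(u, v) = r_uv · N̂ = 0,
  N(u, v) = r_vv · N̂ = 10/sqrt(4*u^2 + 100*v^2 + 1).
Evaluating at (u, v) = (-3, -1/2):
  L = sqrt(62)/31, M = 0, N = 5*sqrt(62)/31.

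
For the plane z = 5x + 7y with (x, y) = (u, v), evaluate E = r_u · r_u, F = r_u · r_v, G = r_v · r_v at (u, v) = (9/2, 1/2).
E = 26;  F = 35;  G = 50

Partials: r_u = (1, 0, 5), r_v = (0, 1, 7). As functions of (u, v):
  E = r_u · r_u = 26,
  F = r_u · r_v = 35,
  G = r_v · r_v = 50.
Evaluating at (u, v) = (9/2, 1/2): E = 26, F = 35, G = 50.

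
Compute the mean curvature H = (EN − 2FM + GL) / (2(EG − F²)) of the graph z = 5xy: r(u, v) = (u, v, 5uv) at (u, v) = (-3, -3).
H = -1125*sqrt(451)/203401

With E = 25*v^2 + 1, F = 25*u*v, G = 25*u^2 + 1, L = 0, M = 5/sqrt(25*u^2 + 25*v^2 + 1), N = 0, assemble
  H = (EN − 2FM + GL) / (2(EG − F²)) = -125*u*v/(25*u^2 + 25*v^2 + 1)^(3/2).
At (u, v) = (-3, -3): H = -1125*sqrt(451)/203401.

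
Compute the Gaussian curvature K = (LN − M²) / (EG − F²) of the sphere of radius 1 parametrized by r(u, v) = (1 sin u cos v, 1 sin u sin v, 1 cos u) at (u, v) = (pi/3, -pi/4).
K = 1

Coefficients of the first fundamental form: E = 1, F = 0, G = sin(u)^2.
Coefficients of the second fundamental form: L = -sin(u)/Abs(sin(u)), M = 0, N = -sin(u)^3/Abs(sin(u)).
Assemble K = (LN − M²)/(EG − F²) = 1. At (u, v) = (pi/3, -pi/4): K = 1.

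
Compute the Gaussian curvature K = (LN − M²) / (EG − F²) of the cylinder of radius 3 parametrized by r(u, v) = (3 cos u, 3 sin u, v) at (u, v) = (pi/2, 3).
K = 0

Coefficients of the first fundamental form: E = 9, F = 0, G = 1.
Coefficients of the second fundamental form: L = -3, M = 0, N = 0.
Assemble K = (LN − M²)/(EG − F²) = 0. At (u, v) = (pi/2, 3): K = 0.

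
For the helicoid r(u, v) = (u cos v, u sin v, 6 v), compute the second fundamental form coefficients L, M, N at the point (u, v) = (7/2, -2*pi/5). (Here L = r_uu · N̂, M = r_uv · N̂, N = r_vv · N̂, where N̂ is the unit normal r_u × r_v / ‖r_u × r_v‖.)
L = 0;  M = -12*sqrt(193)/193;  N = 0

Compute the unit normal N̂(u, v) = (6*sin(v)/sqrt(u^2 + 36), -6*cos(v)/sqrt(u^2 + 36), u/sqrt(u^2 + 36)), and the second partials r_uu, r_uv, r_vv. Take dot products:
  L(u, v) = r_uu · N̂ = 0,
  M(u, v) = r_uv · N̂ = -6/sqrt(u^2 + 36),
  N(u, v) = r_vv · N̂ = 0.
Evaluating at (u, v) = (7/2, -2*pi/5):
  L = 0, M = -12*sqrt(193)/193, N = 0.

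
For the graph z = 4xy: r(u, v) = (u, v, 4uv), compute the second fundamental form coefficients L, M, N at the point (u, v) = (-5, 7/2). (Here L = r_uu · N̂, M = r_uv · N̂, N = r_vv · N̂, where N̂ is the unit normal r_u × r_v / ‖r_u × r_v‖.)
L = 0;  M = 4*sqrt(597)/597;  N = 0

Compute the unit normal N̂(u, v) = (-4*v/sqrt(16*u^2 + 16*v^2 + 1), -4*u/sqrt(16*u^2 + 16*v^2 + 1), 1/sqrt(16*u^2 + 16*v^2 + 1)), and the second partials r_uu, r_uv, r_vv. Take dot products:
  L(u, v) = r_uu · N̂ = 0,
  M(u, v) = r_uv · N̂ = 4/sqrt(16*u^2 + 16*v^2 + 1),
  N(u, v) = r_vv · N̂ = 0.
Evaluating at (u, v) = (-5, 7/2):
  L = 0, M = 4*sqrt(597)/597, N = 0.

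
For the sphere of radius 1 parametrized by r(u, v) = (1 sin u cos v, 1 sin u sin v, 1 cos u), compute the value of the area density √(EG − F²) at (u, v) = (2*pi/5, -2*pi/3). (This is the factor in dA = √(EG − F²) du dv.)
√(EG − F²)|_{(2*pi/5, -2*pi/3)} = sqrt(2*sqrt(5) + 10)/4

E = 1, F = 0, G = sin(u)^2, so EG − F² = sin(u)^2. Taking the positive square root: √(EG − F²) = Abs(sin(u)). At (u, v) = (2*pi/5, -2*pi/3): sqrt(2*sqrt(5) + 10)/4.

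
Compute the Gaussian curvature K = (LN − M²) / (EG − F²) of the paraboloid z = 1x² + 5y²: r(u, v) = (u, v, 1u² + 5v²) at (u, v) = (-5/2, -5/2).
K = 20/423801

Coefficients of the first fundamental form: E = 4*u^2 + 1, F = 20*u*v, G = 100*v^2 + 1.
Coefficients of the second fundamental form: L = 2/sqrt(4*u^2 + 100*v^2 + 1), M = 0, N = 10/sqrt(4*u^2 + 100*v^2 + 1).
Assemble K = (LN − M²)/(EG − F²) = 20/(16*u^4 + 800*u^2*v^2 + 8*u^2 + 10000*v^4 + 200*v^2 + 1). At (u, v) = (-5/2, -5/2): K = 20/423801.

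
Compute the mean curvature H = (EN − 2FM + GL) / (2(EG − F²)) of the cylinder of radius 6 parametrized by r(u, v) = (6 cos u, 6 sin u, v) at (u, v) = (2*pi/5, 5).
H = -1/12

With E = 36, F = 0, G = 1, L = -6, M = 0, N = 0, assemble
  H = (EN − 2FM + GL) / (2(EG − F²)) = -1/12.
At (u, v) = (2*pi/5, 5): H = -1/12.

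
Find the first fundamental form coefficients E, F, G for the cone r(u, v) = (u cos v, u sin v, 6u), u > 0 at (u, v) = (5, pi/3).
E = 37;  F = 0;  G = 25

Partials: r_u = (cos(v), sin(v), 6), r_v = (-u*sin(v), u*cos(v), 0). As functions of (u, v):
  E = r_u · r_u = 37,
  F = r_u · r_v = 0,
  G = r_v · r_v = u^2.
Evaluating at (u, v) = (5, pi/3): E = 37, F = 0, G = 25.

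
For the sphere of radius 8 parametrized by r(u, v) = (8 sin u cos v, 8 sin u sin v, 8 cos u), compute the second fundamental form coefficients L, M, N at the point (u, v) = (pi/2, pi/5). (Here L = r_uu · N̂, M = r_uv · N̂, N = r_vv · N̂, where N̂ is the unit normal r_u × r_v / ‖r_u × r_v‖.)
L = -8;  M = 0;  N = -8

Compute the unit normal N̂(u, v) = (sin(u)^2*cos(v)/Abs(sin(u)), sin(u)^2*sin(v)/Abs(sin(u)), sin(2*u)/(2*Abs(sin(u)))), and the second partials r_uu, r_uv, r_vv. Take dot products:
  L(u, v) = r_uu · N̂ = -8*sin(u)/Abs(sin(u)),
  M(u, v) = r_uv · N̂ = 0,
  N(u, v) = r_vv · N̂ = -8*sin(u)^3/Abs(sin(u)).
Evaluating at (u, v) = (pi/2, pi/5):
  L = -8, M = 0, N = -8.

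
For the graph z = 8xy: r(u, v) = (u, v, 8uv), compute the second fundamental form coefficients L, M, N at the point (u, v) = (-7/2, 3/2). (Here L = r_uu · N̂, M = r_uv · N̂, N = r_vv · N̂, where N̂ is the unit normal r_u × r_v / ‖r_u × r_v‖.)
L = 0;  M = 8*sqrt(929)/929;  N = 0

Compute the unit normal N̂(u, v) = (-8*v/sqrt(64*u^2 + 64*v^2 + 1), -8*u/sqrt(64*u^2 + 64*v^2 + 1), 1/sqrt(64*u^2 + 64*v^2 + 1)), and the second partials r_uu, r_uv, r_vv. Take dot products:
  L(u, v) = r_uu · N̂ = 0,
  M(u, v) = r_uv · N̂ = 8/sqrt(64*u^2 + 64*v^2 + 1),
  N(u, v) = r_vv · N̂ = 0.
Evaluating at (u, v) = (-7/2, 3/2):
  L = 0, M = 8*sqrt(929)/929, N = 0.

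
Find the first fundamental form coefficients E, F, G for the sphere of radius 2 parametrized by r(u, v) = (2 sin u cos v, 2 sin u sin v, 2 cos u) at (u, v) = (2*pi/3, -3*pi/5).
E = 4;  F = 0;  G = 3

Partials: r_u = (2*cos(u)*cos(v), 2*sin(v)*cos(u), -2*sin(u)), r_v = (-2*sin(u)*sin(v), 2*sin(u)*cos(v), 0). As functions of (u, v):
  E = r_u · r_u = 4,
  F = r_u · r_v = 0,
  G = r_v · r_v = 4*sin(u)^2.
Evaluating at (u, v) = (2*pi/3, -3*pi/5): E = 4, F = 0, G = 3.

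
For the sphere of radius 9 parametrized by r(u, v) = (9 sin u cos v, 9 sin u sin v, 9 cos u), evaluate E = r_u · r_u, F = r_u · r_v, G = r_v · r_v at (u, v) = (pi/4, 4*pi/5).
E = 81;  F = 0;  G = 81/2

Partials: r_u = (9*cos(u)*cos(v), 9*sin(v)*cos(u), -9*sin(u)), r_v = (-9*sin(u)*sin(v), 9*sin(u)*cos(v), 0). As functions of (u, v):
  E = r_u · r_u = 81,
  F = r_u · r_v = 0,
  G = r_v · r_v = 81*sin(u)^2.
Evaluating at (u, v) = (pi/4, 4*pi/5): E = 81, F = 0, G = 81/2.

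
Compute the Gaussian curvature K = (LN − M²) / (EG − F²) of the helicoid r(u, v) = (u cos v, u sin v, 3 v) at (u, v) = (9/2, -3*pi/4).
K = -16/1521

Coefficients of the first fundamental form: E = 1, F = 0, G = u^2 + 9.
Coefficients of the second fundamental form: L = 0, M = -3/sqrt(u^2 + 9), N = 0.
Assemble K = (LN − M²)/(EG − F²) = -9/(u^2 + 9)^2. At (u, v) = (9/2, -3*pi/4): K = -16/1521.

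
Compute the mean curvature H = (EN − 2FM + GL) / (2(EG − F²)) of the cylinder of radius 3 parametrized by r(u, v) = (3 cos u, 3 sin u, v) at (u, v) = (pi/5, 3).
H = -1/6

With E = 9, F = 0, G = 1, L = -3, M = 0, N = 0, assemble
  H = (EN − 2FM + GL) / (2(EG − F²)) = -1/6.
At (u, v) = (pi/5, 3): H = -1/6.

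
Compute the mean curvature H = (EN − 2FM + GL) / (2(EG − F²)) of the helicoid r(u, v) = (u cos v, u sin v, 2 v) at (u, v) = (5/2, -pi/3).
H = 0

With E = 1, F = 0, G = u^2 + 4, L = 0, M = -2/sqrt(u^2 + 4), N = 0, assemble
  H = (EN − 2FM + GL) / (2(EG − F²)) = 0.
At (u, v) = (5/2, -pi/3): H = 0.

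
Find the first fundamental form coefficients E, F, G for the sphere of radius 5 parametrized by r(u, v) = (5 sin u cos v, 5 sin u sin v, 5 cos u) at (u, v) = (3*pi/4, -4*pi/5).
E = 25;  F = 0;  G = 25/2

Partials: r_u = (5*cos(u)*cos(v), 5*sin(v)*cos(u), -5*sin(u)), r_v = (-5*sin(u)*sin(v), 5*sin(u)*cos(v), 0). As functions of (u, v):
  E = r_u · r_u = 25,
  F = r_u · r_v = 0,
  G = r_v · r_v = 25*sin(u)^2.
Evaluating at (u, v) = (3*pi/4, -4*pi/5): E = 25, F = 0, G = 25/2.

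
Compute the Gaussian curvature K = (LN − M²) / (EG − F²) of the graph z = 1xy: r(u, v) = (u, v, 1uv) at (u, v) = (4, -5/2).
K = -16/8649

Coefficients of the first fundamental form: E = v^2 + 1, F = u*v, G = u^2 + 1.
Coefficients of the second fundamental form: L = 0, M = 1/sqrt(u^2 + v^2 + 1), N = 0.
Assemble K = (LN − M²)/(EG − F²) = 1/((u^2*v^2 - (u^2 + 1)*(v^2 + 1))*(u^2 + v^2 + 1)). At (u, v) = (4, -5/2): K = -16/8649.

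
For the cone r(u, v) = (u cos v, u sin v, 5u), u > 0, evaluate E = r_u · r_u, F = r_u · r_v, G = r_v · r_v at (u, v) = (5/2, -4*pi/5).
E = 26;  F = 0;  G = 25/4

Partials: r_u = (cos(v), sin(v), 5), r_v = (-u*sin(v), u*cos(v), 0). As functions of (u, v):
  E = r_u · r_u = 26,
  F = r_u · r_v = 0,
  G = r_v · r_v = u^2.
Evaluating at (u, v) = (5/2, -4*pi/5): E = 26, F = 0, G = 25/4.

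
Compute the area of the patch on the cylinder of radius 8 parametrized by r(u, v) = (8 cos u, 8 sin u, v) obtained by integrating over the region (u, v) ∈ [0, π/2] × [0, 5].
Area = 20*pi

Area = ∫∫ √(EG − F²) du dv with √(EG − F²) = 8. Integrating over [0, π/2] × [0, 5] gives 20*pi.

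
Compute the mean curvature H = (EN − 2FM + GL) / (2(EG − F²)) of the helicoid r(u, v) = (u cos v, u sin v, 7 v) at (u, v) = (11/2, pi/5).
H = 0

With E = 1, F = 0, G = u^2 + 49, L = 0, M = -7/sqrt(u^2 + 49), N = 0, assemble
  H = (EN − 2FM + GL) / (2(EG − F²)) = 0.
At (u, v) = (11/2, pi/5): H = 0.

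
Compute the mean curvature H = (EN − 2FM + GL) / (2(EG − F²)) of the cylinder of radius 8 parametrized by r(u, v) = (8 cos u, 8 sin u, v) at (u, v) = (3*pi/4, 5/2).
H = -1/16

With E = 64, F = 0, G = 1, L = -8, M = 0, N = 0, assemble
  H = (EN − 2FM + GL) / (2(EG − F²)) = -1/16.
At (u, v) = (3*pi/4, 5/2): H = -1/16.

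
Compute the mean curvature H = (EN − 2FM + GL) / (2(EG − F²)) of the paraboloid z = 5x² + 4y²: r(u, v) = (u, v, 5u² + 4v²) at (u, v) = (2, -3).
H = 4489*sqrt(977)/954529

With E = 100*u^2 + 1, F = 80*u*v, G = 64*v^2 + 1, L = 10/sqrt(100*u^2 + 64*v^2 + 1), M = 0, N = 8/sqrt(100*u^2 + 64*v^2 + 1), assemble
  H = (EN − 2FM + GL) / (2(EG − F²)) = (400*u^2 + 320*v^2 + 9)/(100*u^2 + 64*v^2 + 1)^(3/2).
At (u, v) = (2, -3): H = 4489*sqrt(977)/954529.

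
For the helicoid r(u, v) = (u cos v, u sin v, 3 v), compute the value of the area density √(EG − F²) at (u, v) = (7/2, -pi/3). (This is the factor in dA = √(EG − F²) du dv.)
√(EG − F²)|_{(7/2, -pi/3)} = sqrt(85)/2

E = 1, F = 0, G = u^2 + 9, so EG − F² = u^2 + 9. Taking the positive square root: √(EG − F²) = sqrt(u^2 + 9). At (u, v) = (7/2, -pi/3): sqrt(85)/2.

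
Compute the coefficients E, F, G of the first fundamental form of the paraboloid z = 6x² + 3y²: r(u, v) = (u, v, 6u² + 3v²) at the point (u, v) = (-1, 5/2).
E = 145;  F = -180;  G = 226

Partials: r_u = (1, 0, 12*u), r_v = (0, 1, 6*v). As functions of (u, v):
  E = r_u · r_u = 144*u^2 + 1,
  F = r_u · r_v = 72*u*v,
  G = r_v · r_v = 36*v^2 + 1.
Evaluating at (u, v) = (-1, 5/2): E = 145, F = -180, G = 226.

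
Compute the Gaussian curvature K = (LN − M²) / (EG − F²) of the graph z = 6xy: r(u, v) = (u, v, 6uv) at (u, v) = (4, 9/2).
K = -9/426409

Coefficients of the first fundamental form: E = 36*v^2 + 1, F = 36*u*v, G = 36*u^2 + 1.
Coefficients of the second fundamental form: L = 0, M = 6/sqrt(36*u^2 + 36*v^2 + 1), N = 0.
Assemble K = (LN − M²)/(EG − F²) = -36/(1296*u^4 + 2592*u^2*v^2 + 72*u^2 + 1296*v^4 + 72*v^2 + 1). At (u, v) = (4, 9/2): K = -9/426409.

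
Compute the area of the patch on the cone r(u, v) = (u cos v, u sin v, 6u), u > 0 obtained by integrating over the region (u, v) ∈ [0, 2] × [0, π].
Area = 2*sqrt(37)*pi

Area = ∫∫ √(EG − F²) du dv with √(EG − F²) = sqrt(37)*Abs(u). Integrating over [0, 2] × [0, π] gives 2*sqrt(37)*pi.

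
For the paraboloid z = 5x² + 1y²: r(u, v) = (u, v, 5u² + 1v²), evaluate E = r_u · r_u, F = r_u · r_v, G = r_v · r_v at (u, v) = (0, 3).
E = 1;  F = 0;  G = 37

Partials: r_u = (1, 0, 10*u), r_v = (0, 1, 2*v). As functions of (u, v):
  E = r_u · r_u = 100*u^2 + 1,
  F = r_u · r_v = 20*u*v,
  G = r_v · r_v = 4*v^2 + 1.
Evaluating at (u, v) = (0, 3): E = 1, F = 0, G = 37.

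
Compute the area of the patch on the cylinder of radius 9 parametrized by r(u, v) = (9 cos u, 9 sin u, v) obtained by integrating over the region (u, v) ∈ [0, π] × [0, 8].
Area = 72*pi

Area = ∫∫ √(EG − F²) du dv with √(EG − F²) = 9. Integrating over [0, π] × [0, 8] gives 72*pi.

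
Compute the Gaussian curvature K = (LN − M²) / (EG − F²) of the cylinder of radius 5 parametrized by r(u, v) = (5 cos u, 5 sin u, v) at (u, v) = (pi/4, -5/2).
K = 0

Coefficients of the first fundamental form: E = 25, F = 0, G = 1.
Coefficients of the second fundamental form: L = -5, M = 0, N = 0.
Assemble K = (LN − M²)/(EG − F²) = 0. At (u, v) = (pi/4, -5/2): K = 0.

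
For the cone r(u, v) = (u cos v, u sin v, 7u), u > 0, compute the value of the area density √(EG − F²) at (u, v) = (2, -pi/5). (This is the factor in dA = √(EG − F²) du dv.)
√(EG − F²)|_{(2, -pi/5)} = 10*sqrt(2)

E = 50, F = 0, G = u^2, so EG − F² = 50*u^2. Taking the positive square root: √(EG − F²) = 5*sqrt(2)*Abs(u). At (u, v) = (2, -pi/5): 10*sqrt(2).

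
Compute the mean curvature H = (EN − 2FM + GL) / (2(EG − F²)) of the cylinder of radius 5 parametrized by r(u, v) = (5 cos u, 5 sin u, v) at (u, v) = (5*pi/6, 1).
H = -1/10

With E = 25, F = 0, G = 1, L = -5, M = 0, N = 0, assemble
  H = (EN − 2FM + GL) / (2(EG − F²)) = -1/10.
At (u, v) = (5*pi/6, 1): H = -1/10.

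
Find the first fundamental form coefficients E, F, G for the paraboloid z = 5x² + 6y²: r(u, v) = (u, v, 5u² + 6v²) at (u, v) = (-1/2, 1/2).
E = 26;  F = -30;  G = 37

Partials: r_u = (1, 0, 10*u), r_v = (0, 1, 12*v). As functions of (u, v):
  E = r_u · r_u = 100*u^2 + 1,
  F = r_u · r_v = 120*u*v,
  G = r_v · r_v = 144*v^2 + 1.
Evaluating at (u, v) = (-1/2, 1/2): E = 26, F = -30, G = 37.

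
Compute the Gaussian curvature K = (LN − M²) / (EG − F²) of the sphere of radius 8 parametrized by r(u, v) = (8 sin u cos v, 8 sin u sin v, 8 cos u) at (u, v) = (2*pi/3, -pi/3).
K = 1/64

Coefficients of the first fundamental form: E = 64, F = 0, G = 64*sin(u)^2.
Coefficients of the second fundamental form: L = -8*sin(u)/Abs(sin(u)), M = 0, N = -8*sin(u)^3/Abs(sin(u)).
Assemble K = (LN − M²)/(EG − F²) = 1/64. At (u, v) = (2*pi/3, -pi/3): K = 1/64.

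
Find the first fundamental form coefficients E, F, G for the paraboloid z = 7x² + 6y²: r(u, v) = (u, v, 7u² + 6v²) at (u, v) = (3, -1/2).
E = 1765;  F = -252;  G = 37

Partials: r_u = (1, 0, 14*u), r_v = (0, 1, 12*v). As functions of (u, v):
  E = r_u · r_u = 196*u^2 + 1,
  F = r_u · r_v = 168*u*v,
  G = r_v · r_v = 144*v^2 + 1.
Evaluating at (u, v) = (3, -1/2): E = 1765, F = -252, G = 37.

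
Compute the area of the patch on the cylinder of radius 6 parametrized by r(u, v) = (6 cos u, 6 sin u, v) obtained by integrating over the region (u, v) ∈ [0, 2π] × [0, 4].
Area = 48*pi

Area = ∫∫ √(EG − F²) du dv with √(EG − F²) = 6. Integrating over [0, 2π] × [0, 4] gives 48*pi.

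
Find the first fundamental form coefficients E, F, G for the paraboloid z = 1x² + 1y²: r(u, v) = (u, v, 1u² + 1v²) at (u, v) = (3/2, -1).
E = 10;  F = -6;  G = 5

Partials: r_u = (1, 0, 2*u), r_v = (0, 1, 2*v). As functions of (u, v):
  E = r_u · r_u = 4*u^2 + 1,
  F = r_u · r_v = 4*u*v,
  G = r_v · r_v = 4*v^2 + 1.
Evaluating at (u, v) = (3/2, -1): E = 10, F = -6, G = 5.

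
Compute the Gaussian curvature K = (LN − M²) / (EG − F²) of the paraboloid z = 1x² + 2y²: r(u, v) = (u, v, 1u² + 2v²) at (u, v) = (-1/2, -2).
K = 2/1089

Coefficients of the first fundamental form: E = 4*u^2 + 1, F = 8*u*v, G = 16*v^2 + 1.
Coefficients of the second fundamental form: L = 2/sqrt(4*u^2 + 16*v^2 + 1), M = 0, N = 4/sqrt(4*u^2 + 16*v^2 + 1).
Assemble K = (LN − M²)/(EG − F²) = 8/(16*u^4 + 128*u^2*v^2 + 8*u^2 + 256*v^4 + 32*v^2 + 1). At (u, v) = (-1/2, -2): K = 2/1089.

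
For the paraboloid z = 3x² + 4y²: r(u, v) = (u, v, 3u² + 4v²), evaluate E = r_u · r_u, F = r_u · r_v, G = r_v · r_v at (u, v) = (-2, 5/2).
E = 145;  F = -240;  G = 401

Partials: r_u = (1, 0, 6*u), r_v = (0, 1, 8*v). As functions of (u, v):
  E = r_u · r_u = 36*u^2 + 1,
  F = r_u · r_v = 48*u*v,
  G = r_v · r_v = 64*v^2 + 1.
Evaluating at (u, v) = (-2, 5/2): E = 145, F = -240, G = 401.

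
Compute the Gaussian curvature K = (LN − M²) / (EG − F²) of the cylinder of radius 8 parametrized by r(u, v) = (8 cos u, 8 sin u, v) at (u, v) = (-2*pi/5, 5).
K = 0

Coefficients of the first fundamental form: E = 64, F = 0, G = 1.
Coefficients of the second fundamental form: L = -8, M = 0, N = 0.
Assemble K = (LN − M²)/(EG − F²) = 0. At (u, v) = (-2*pi/5, 5): K = 0.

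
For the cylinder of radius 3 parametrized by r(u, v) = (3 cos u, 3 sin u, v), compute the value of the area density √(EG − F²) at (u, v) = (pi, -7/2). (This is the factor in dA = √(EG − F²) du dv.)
√(EG − F²)|_{(pi, -7/2)} = 3

E = 9, F = 0, G = 1, so EG − F² = 9. Taking the positive square root: √(EG − F²) = 3. At (u, v) = (pi, -7/2): 3.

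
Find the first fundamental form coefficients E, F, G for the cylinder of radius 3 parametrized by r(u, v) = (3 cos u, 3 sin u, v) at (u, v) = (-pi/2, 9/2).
E = 9;  F = 0;  G = 1

Partials: r_u = (-3*sin(u), 3*cos(u), 0), r_v = (0, 0, 1). As functions of (u, v):
  E = r_u · r_u = 9,
  F = r_u · r_v = 0,
  G = r_v · r_v = 1.
Evaluating at (u, v) = (-pi/2, 9/2): E = 9, F = 0, G = 1.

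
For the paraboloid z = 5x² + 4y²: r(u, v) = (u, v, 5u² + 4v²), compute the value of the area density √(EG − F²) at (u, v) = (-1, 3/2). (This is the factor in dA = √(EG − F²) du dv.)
√(EG − F²)|_{(-1, 3/2)} = 7*sqrt(5)

E = 100*u^2 + 1, F = 80*u*v, G = 64*v^2 + 1, so EG − F² = 100*u^2 + 64*v^2 + 1. Taking the positive square root: √(EG − F²) = sqrt(100*u^2 + 64*v^2 + 1). At (u, v) = (-1, 3/2): 7*sqrt(5).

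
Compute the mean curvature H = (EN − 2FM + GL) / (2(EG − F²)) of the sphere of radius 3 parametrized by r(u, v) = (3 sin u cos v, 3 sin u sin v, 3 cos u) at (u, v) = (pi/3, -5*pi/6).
H = -1/3

With E = 9, F = 0, G = 9*sin(u)^2, L = -3*sin(u)/Abs(sin(u)), M = 0, N = -3*sin(u)^3/Abs(sin(u)), assemble
  H = (EN − 2FM + GL) / (2(EG − F²)) = -sin(u)/(3*Abs(sin(u))).
At (u, v) = (pi/3, -5*pi/6): H = -1/3.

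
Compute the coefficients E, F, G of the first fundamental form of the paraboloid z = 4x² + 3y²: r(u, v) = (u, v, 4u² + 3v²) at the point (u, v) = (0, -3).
E = 1;  F = 0;  G = 325

Partials: r_u = (1, 0, 8*u), r_v = (0, 1, 6*v). As functions of (u, v):
  E = r_u · r_u = 64*u^2 + 1,
  F = r_u · r_v = 48*u*v,
  G = r_v · r_v = 36*v^2 + 1.
Evaluating at (u, v) = (0, -3): E = 1, F = 0, G = 325.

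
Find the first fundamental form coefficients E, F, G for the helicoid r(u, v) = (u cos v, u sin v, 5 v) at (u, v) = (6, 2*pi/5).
E = 1;  F = 0;  G = 61

Partials: r_u = (cos(v), sin(v), 0), r_v = (-u*sin(v), u*cos(v), 5). As functions of (u, v):
  E = r_u · r_u = 1,
  F = r_u · r_v = 0,
  G = r_v · r_v = u^2 + 25.
Evaluating at (u, v) = (6, 2*pi/5): E = 1, F = 0, G = 61.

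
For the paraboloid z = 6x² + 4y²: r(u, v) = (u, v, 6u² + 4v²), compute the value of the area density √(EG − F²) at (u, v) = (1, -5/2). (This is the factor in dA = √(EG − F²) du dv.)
√(EG − F²)|_{(1, -5/2)} = sqrt(545)

E = 144*u^2 + 1, F = 96*u*v, G = 64*v^2 + 1, so EG − F² = 144*u^2 + 64*v^2 + 1. Taking the positive square root: √(EG − F²) = sqrt(144*u^2 + 64*v^2 + 1). At (u, v) = (1, -5/2): sqrt(545).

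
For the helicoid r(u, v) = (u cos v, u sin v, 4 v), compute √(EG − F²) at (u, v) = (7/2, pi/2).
√(EG − F²)|_{(7/2, pi/2)} = sqrt(113)/2

E = 1, F = 0, G = u^2 + 16; EG − F² = u^2 + 16; √(EG − F²) = sqrt(u^2 + 16). At the given point: sqrt(113)/2.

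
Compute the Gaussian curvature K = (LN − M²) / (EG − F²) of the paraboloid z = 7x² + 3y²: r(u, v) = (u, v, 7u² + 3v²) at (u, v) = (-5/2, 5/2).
K = 84/2105401

Coefficients of the first fundamental form: E = 196*u^2 + 1, F = 84*u*v, G = 36*v^2 + 1.
Coefficients of the second fundamental form: L = 14/sqrt(196*u^2 + 36*v^2 + 1), M = 0, N = 6/sqrt(196*u^2 + 36*v^2 + 1).
Assemble K = (LN − M²)/(EG − F²) = 84/(38416*u^4 + 14112*u^2*v^2 + 392*u^2 + 1296*v^4 + 72*v^2 + 1). At (u, v) = (-5/2, 5/2): K = 84/2105401.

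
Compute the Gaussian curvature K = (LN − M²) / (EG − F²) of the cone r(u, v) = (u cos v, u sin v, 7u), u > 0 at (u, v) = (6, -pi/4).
K = 0

Coefficients of the first fundamental form: E = 50, F = 0, G = u^2.
Coefficients of the second fundamental form: L = 0, M = 0, N = 7*sqrt(2)*u^2/(10*Abs(u)).
Assemble K = (LN − M²)/(EG − F²) = 0. At (u, v) = (6, -pi/4): K = 0.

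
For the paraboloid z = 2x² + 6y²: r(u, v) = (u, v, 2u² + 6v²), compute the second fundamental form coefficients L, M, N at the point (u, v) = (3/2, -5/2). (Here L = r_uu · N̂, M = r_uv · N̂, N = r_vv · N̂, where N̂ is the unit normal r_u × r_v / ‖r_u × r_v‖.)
L = 4*sqrt(937)/937;  M = 0;  N = 12*sqrt(937)/937

Compute the unit normal N̂(u, v) = (-4*u/sqrt(16*u^2 + 144*v^2 + 1), -12*v/sqrt(16*u^2 + 144*v^2 + 1), 1/sqrt(16*u^2 + 144*v^2 + 1)), and the second partials r_uu, r_uv, r_vv. Take dot products:
  L(u, v) = r_uu · N̂ = 4/sqrt(16*u^2 + 144*v^2 + 1),
  M(u, v) = r_uv · N̂ = 0,
  N(u, v) = r_vv · N̂ = 12/sqrt(16*u^2 + 144*v^2 + 1).
Evaluating at (u, v) = (3/2, -5/2):
  L = 4*sqrt(937)/937, M = 0, N = 12*sqrt(937)/937.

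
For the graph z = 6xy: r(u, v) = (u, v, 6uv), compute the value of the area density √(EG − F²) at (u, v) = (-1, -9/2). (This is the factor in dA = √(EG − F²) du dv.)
√(EG − F²)|_{(-1, -9/2)} = sqrt(766)

E = 36*v^2 + 1, F = 36*u*v, G = 36*u^2 + 1, so EG − F² = 36*u^2 + 36*v^2 + 1. Taking the positive square root: √(EG − F²) = sqrt(36*u^2 + 36*v^2 + 1). At (u, v) = (-1, -9/2): sqrt(766).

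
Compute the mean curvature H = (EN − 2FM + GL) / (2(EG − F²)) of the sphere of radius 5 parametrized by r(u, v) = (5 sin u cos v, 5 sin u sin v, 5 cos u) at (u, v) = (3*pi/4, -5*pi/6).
H = -1/5

With E = 25, F = 0, G = 25*sin(u)^2, L = -5*sin(u)/Abs(sin(u)), M = 0, N = -5*sin(u)^3/Abs(sin(u)), assemble
  H = (EN − 2FM + GL) / (2(EG − F²)) = -sin(u)/(5*Abs(sin(u))).
At (u, v) = (3*pi/4, -5*pi/6): H = -1/5.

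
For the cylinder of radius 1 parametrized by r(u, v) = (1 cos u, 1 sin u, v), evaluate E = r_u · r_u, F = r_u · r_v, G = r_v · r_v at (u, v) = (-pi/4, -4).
E = 1;  F = 0;  G = 1

Partials: r_u = (-sin(u), cos(u), 0), r_v = (0, 0, 1). As functions of (u, v):
  E = r_u · r_u = 1,
  F = r_u · r_v = 0,
  G = r_v · r_v = 1.
Evaluating at (u, v) = (-pi/4, -4): E = 1, F = 0, G = 1.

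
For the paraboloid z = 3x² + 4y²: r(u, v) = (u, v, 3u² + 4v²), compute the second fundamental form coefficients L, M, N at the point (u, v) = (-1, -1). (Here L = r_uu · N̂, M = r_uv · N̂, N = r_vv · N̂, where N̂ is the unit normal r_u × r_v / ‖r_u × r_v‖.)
L = 6*sqrt(101)/101;  M = 0;  N = 8*sqrt(101)/101

Compute the unit normal N̂(u, v) = (-6*u/sqrt(36*u^2 + 64*v^2 + 1), -8*v/sqrt(36*u^2 + 64*v^2 + 1), 1/sqrt(36*u^2 + 64*v^2 + 1)), and the second partials r_uu, r_uv, r_vv. Take dot products:
  L(u, v) = r_uu · N̂ = 6/sqrt(36*u^2 + 64*v^2 + 1),
  M(u, v) = r_uv · N̂ = 0,
  N(u, v) = r_vv · N̂ = 8/sqrt(36*u^2 + 64*v^2 + 1).
Evaluating at (u, v) = (-1, -1):
  L = 6*sqrt(101)/101, M = 0, N = 8*sqrt(101)/101.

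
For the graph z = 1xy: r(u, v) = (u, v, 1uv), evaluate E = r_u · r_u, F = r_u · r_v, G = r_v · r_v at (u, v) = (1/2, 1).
E = 2;  F = 1/2;  G = 5/4

Partials: r_u = (1, 0, v), r_v = (0, 1, u). As functions of (u, v):
  E = r_u · r_u = v^2 + 1,
  F = r_u · r_v = u*v,
  G = r_v · r_v = u^2 + 1.
Evaluating at (u, v) = (1/2, 1): E = 2, F = 1/2, G = 5/4.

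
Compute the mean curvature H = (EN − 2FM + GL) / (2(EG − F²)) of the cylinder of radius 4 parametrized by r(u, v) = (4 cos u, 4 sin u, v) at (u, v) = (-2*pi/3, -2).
H = -1/8

With E = 16, F = 0, G = 1, L = -4, M = 0, N = 0, assemble
  H = (EN − 2FM + GL) / (2(EG − F²)) = -1/8.
At (u, v) = (-2*pi/3, -2): H = -1/8.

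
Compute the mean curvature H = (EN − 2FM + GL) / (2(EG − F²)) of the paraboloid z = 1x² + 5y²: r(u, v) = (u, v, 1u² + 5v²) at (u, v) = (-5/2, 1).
H = 11*sqrt(14)/252

With E = 4*u^2 + 1, F = 20*u*v, G = 100*v^2 + 1, L = 2/sqrt(4*u^2 + 100*v^2 + 1), M = 0, N = 10/sqrt(4*u^2 + 100*v^2 + 1), assemble
  H = (EN − 2FM + GL) / (2(EG − F²)) = 2*(10*u^2 + 50*v^2 + 3)/(4*u^2 + 100*v^2 + 1)^(3/2).
At (u, v) = (-5/2, 1): H = 11*sqrt(14)/252.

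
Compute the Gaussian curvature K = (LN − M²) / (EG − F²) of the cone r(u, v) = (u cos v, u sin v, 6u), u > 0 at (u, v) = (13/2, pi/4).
K = 0

Coefficients of the first fundamental form: E = 37, F = 0, G = u^2.
Coefficients of the second fundamental form: L = 0, M = 0, N = 6*sqrt(37)*u^2/(37*Abs(u)).
Assemble K = (LN − M²)/(EG − F²) = 0. At (u, v) = (13/2, pi/4): K = 0.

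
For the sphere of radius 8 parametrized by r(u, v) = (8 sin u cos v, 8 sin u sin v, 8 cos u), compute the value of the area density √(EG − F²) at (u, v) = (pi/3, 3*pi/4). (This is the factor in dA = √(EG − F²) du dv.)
√(EG − F²)|_{(pi/3, 3*pi/4)} = 32*sqrt(3)

E = 64, F = 0, G = 64*sin(u)^2, so EG − F² = 4096*sin(u)^2. Taking the positive square root: √(EG − F²) = 64*Abs(sin(u)). At (u, v) = (pi/3, 3*pi/4): 32*sqrt(3).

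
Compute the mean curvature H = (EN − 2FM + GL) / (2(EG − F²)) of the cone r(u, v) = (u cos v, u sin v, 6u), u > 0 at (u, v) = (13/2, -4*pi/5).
H = 6*sqrt(37)/481

With E = 37, F = 0, G = u^2, L = 0, M = 0, N = 6*sqrt(37)*u^2/(37*Abs(u)), assemble
  H = (EN − 2FM + GL) / (2(EG − F²)) = 3*sqrt(37)/(37*Abs(u)).
At (u, v) = (13/2, -4*pi/5): H = 6*sqrt(37)/481.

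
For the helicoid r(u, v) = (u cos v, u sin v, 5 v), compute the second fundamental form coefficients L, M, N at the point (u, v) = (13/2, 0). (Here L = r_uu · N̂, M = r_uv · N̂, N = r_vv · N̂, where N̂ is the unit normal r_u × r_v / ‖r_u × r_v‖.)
L = 0;  M = -10*sqrt(269)/269;  N = 0

Compute the unit normal N̂(u, v) = (5*sin(v)/sqrt(u^2 + 25), -5*cos(v)/sqrt(u^2 + 25), u/sqrt(u^2 + 25)), and the second partials r_uu, r_uv, r_vv. Take dot products:
  L(u, v) = r_uu · N̂ = 0,
  M(u, v) = r_uv · N̂ = -5/sqrt(u^2 + 25),
  N(u, v) = r_vv · N̂ = 0.
Evaluating at (u, v) = (13/2, 0):
  L = 0, M = -10*sqrt(269)/269, N = 0.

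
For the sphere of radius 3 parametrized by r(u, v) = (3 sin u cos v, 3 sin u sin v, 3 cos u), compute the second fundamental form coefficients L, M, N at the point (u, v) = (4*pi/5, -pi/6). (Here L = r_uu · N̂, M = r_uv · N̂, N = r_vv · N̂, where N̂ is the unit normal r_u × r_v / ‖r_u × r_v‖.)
L = -3;  M = 0;  N = -15/8 + 3*sqrt(5)/8

Compute the unit normal N̂(u, v) = (sin(u)^2*cos(v)/Abs(sin(u)), sin(u)^2*sin(v)/Abs(sin(u)), sin(2*u)/(2*Abs(sin(u)))), and the second partials r_uu, r_uv, r_vv. Take dot products:
  L(u, v) = r_uu · N̂ = -3*sin(u)/Abs(sin(u)),
  M(u, v) = r_uv · N̂ = 0,
  N(u, v) = r_vv · N̂ = -3*sin(u)^3/Abs(sin(u)).
Evaluating at (u, v) = (4*pi/5, -pi/6):
  L = -3, M = 0, N = -15/8 + 3*sqrt(5)/8.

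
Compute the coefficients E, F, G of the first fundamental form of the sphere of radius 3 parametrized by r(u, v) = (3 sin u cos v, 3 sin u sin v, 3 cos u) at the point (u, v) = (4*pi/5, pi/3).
E = 9;  F = 0;  G = 45/8 - 9*sqrt(5)/8

Partials: r_u = (3*cos(u)*cos(v), 3*sin(v)*cos(u), -3*sin(u)), r_v = (-3*sin(u)*sin(v), 3*sin(u)*cos(v), 0). As functions of (u, v):
  E = r_u · r_u = 9,
  F = r_u · r_v = 0,
  G = r_v · r_v = 9*sin(u)^2.
Evaluating at (u, v) = (4*pi/5, pi/3): E = 9, F = 0, G = 45/8 - 9*sqrt(5)/8.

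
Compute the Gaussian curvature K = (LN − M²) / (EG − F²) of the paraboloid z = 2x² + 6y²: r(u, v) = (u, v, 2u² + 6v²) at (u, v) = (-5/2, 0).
K = 48/10201

Coefficients of the first fundamental form: E = 16*u^2 + 1, F = 48*u*v, G = 144*v^2 + 1.
Coefficients of the second fundamental form: L = 4/sqrt(16*u^2 + 144*v^2 + 1), M = 0, N = 12/sqrt(16*u^2 + 144*v^2 + 1).
Assemble K = (LN − M²)/(EG − F²) = 48/(256*u^4 + 4608*u^2*v^2 + 32*u^2 + 20736*v^4 + 288*v^2 + 1). At (u, v) = (-5/2, 0): K = 48/10201.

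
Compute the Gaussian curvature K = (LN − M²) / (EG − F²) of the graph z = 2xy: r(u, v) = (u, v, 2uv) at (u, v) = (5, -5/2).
K = -1/3969

Coefficients of the first fundamental form: E = 4*v^2 + 1, F = 4*u*v, G = 4*u^2 + 1.
Coefficients of the second fundamental form: L = 0, M = 2/sqrt(4*u^2 + 4*v^2 + 1), N = 0.
Assemble K = (LN − M²)/(EG − F²) = -4/(16*u^4 + 32*u^2*v^2 + 8*u^2 + 16*v^4 + 8*v^2 + 1). At (u, v) = (5, -5/2): K = -1/3969.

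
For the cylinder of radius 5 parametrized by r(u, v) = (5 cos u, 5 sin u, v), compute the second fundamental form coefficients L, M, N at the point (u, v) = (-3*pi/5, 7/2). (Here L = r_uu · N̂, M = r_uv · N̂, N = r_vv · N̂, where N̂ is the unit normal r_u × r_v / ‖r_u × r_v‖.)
L = -5;  M = 0;  N = 0

Compute the unit normal N̂(u, v) = (cos(u), sin(u), 0), and the second partials r_uu, r_uv, r_vv. Take dot products:
  L(u, v) = r_uu · N̂ = -5,
  M(u, v) = r_uv · N̂ = 0,
  N(u, v) = r_vv · N̂ = 0.
Evaluating at (u, v) = (-3*pi/5, 7/2):
  L = -5, M = 0, N = 0.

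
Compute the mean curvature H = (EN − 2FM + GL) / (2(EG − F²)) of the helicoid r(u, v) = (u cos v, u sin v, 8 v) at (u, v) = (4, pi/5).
H = 0

With E = 1, F = 0, G = u^2 + 64, L = 0, M = -8/sqrt(u^2 + 64), N = 0, assemble
  H = (EN − 2FM + GL) / (2(EG − F²)) = 0.
At (u, v) = (4, pi/5): H = 0.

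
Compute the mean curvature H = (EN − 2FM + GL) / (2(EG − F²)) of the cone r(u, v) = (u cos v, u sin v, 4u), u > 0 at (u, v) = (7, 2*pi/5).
H = 2*sqrt(17)/119

With E = 17, F = 0, G = u^2, L = 0, M = 0, N = 4*sqrt(17)*u^2/(17*Abs(u)), assemble
  H = (EN − 2FM + GL) / (2(EG − F²)) = 2*sqrt(17)/(17*Abs(u)).
At (u, v) = (7, 2*pi/5): H = 2*sqrt(17)/119.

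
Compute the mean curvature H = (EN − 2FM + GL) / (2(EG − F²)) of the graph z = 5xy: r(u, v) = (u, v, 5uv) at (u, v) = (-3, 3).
H = 1125*sqrt(451)/203401

With E = 25*v^2 + 1, F = 25*u*v, G = 25*u^2 + 1, L = 0, M = 5/sqrt(25*u^2 + 25*v^2 + 1), N = 0, assemble
  H = (EN − 2FM + GL) / (2(EG − F²)) = -125*u*v/(25*u^2 + 25*v^2 + 1)^(3/2).
At (u, v) = (-3, 3): H = 1125*sqrt(451)/203401.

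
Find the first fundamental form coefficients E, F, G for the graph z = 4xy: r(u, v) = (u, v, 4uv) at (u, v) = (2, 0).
E = 1;  F = 0;  G = 65

Partials: r_u = (1, 0, 4*v), r_v = (0, 1, 4*u). As functions of (u, v):
  E = r_u · r_u = 16*v^2 + 1,
  F = r_u · r_v = 16*u*v,
  G = r_v · r_v = 16*u^2 + 1.
Evaluating at (u, v) = (2, 0): E = 1, F = 0, G = 65.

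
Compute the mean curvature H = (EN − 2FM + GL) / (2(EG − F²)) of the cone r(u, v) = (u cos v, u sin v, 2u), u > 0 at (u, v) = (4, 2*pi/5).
H = sqrt(5)/20

With E = 5, F = 0, G = u^2, L = 0, M = 0, N = 2*sqrt(5)*u^2/(5*Abs(u)), assemble
  H = (EN − 2FM + GL) / (2(EG − F²)) = sqrt(5)/(5*Abs(u)).
At (u, v) = (4, 2*pi/5): H = sqrt(5)/20.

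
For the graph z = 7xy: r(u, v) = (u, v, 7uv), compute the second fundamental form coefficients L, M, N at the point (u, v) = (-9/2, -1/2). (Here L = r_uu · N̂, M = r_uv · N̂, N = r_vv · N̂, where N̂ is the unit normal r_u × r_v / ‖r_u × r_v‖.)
L = 0;  M = 7*sqrt(4022)/2011;  N = 0

Compute the unit normal N̂(u, v) = (-7*v/sqrt(49*u^2 + 49*v^2 + 1), -7*u/sqrt(49*u^2 + 49*v^2 + 1), 1/sqrt(49*u^2 + 49*v^2 + 1)), and the second partials r_uu, r_uv, r_vv. Take dot products:
  L(u, v) = r_uu · N̂ = 0,
  M(u, v) = r_uv · N̂ = 7/sqrt(49*u^2 + 49*v^2 + 1),
  N(u, v) = r_vv · N̂ = 0.
Evaluating at (u, v) = (-9/2, -1/2):
  L = 0, M = 7*sqrt(4022)/2011, N = 0.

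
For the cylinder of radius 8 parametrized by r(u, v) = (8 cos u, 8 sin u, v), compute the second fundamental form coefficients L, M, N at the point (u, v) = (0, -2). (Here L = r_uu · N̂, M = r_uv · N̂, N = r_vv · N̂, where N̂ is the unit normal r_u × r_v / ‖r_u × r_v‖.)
L = -8;  M = 0;  N = 0

Compute the unit normal N̂(u, v) = (cos(u), sin(u), 0), and the second partials r_uu, r_uv, r_vv. Take dot products:
  L(u, v) = r_uu · N̂ = -8,
  M(u, v) = r_uv · N̂ = 0,
  N(u, v) = r_vv · N̂ = 0.
Evaluating at (u, v) = (0, -2):
  L = -8, M = 0, N = 0.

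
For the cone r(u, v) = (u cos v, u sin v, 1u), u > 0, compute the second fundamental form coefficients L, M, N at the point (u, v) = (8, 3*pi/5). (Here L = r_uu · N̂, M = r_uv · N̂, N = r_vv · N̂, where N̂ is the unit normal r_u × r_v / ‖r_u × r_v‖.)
L = 0;  M = 0;  N = 4*sqrt(2)

Compute the unit normal N̂(u, v) = (-sqrt(2)*u*cos(v)/(2*Abs(u)), -sqrt(2)*u*sin(v)/(2*Abs(u)), sqrt(2)*u/(2*Abs(u))), and the second partials r_uu, r_uv, r_vv. Take dot products:
  L(u, v) = r_uu · N̂ = 0,
  M(u, v) = r_uv · N̂ = 0,
  N(u, v) = r_vv · N̂ = sqrt(2)*u^2/(2*Abs(u)).
Evaluating at (u, v) = (8, 3*pi/5):
  L = 0, M = 0, N = 4*sqrt(2).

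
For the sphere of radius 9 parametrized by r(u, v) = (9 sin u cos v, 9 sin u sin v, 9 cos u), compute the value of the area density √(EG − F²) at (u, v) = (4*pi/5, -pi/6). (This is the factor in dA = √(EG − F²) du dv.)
√(EG − F²)|_{(4*pi/5, -pi/6)} = 81*sqrt(10 - 2*sqrt(5))/4

E = 81, F = 0, G = 81*sin(u)^2, so EG − F² = 6561*sin(u)^2. Taking the positive square root: √(EG − F²) = 81*Abs(sin(u)). At (u, v) = (4*pi/5, -pi/6): 81*sqrt(10 - 2*sqrt(5))/4.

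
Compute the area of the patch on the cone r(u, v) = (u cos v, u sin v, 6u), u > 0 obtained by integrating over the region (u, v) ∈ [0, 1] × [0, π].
Area = sqrt(37)*pi/2

Area = ∫∫ √(EG − F²) du dv with √(EG − F²) = sqrt(37)*Abs(u). Integrating over [0, 1] × [0, π] gives sqrt(37)*pi/2.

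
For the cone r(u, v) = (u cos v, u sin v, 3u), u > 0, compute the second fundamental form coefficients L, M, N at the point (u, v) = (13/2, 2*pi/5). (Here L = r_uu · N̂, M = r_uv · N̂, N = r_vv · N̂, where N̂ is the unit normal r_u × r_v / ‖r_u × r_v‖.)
L = 0;  M = 0;  N = 39*sqrt(10)/20

Compute the unit normal N̂(u, v) = (-3*sqrt(10)*u*cos(v)/(10*Abs(u)), -3*sqrt(10)*u*sin(v)/(10*Abs(u)), sqrt(10)*u/(10*Abs(u))), and the second partials r_uu, r_uv, r_vv. Take dot products:
  L(u, v) = r_uu · N̂ = 0,
  M(u, v) = r_uv · N̂ = 0,
  N(u, v) = r_vv · N̂ = 3*sqrt(10)*u^2/(10*Abs(u)).
Evaluating at (u, v) = (13/2, 2*pi/5):
  L = 0, M = 0, N = 39*sqrt(10)/20.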